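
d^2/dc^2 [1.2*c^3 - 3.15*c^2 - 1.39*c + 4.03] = 7.2*c - 6.3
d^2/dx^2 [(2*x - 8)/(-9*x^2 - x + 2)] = 4*(-(x - 4)*(18*x + 1)^2 + (27*x - 35)*(9*x^2 + x - 2))/(9*x^2 + x - 2)^3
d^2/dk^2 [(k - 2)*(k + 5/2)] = 2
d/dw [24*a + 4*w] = 4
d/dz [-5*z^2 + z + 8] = 1 - 10*z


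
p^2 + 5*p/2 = p*(p + 5/2)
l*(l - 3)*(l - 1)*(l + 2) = l^4 - 2*l^3 - 5*l^2 + 6*l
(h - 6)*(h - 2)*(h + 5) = h^3 - 3*h^2 - 28*h + 60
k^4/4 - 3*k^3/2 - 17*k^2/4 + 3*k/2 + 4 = (k/4 + 1/4)*(k - 8)*(k - 1)*(k + 2)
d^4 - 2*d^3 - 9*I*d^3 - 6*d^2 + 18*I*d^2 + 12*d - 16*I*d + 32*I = (d - 2)*(d - 8*I)*(d - 2*I)*(d + I)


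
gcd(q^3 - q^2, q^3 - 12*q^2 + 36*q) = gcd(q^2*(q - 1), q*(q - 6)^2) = q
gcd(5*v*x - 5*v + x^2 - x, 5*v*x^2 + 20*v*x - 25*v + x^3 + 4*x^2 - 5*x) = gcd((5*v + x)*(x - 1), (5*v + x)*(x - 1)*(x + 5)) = 5*v*x - 5*v + x^2 - x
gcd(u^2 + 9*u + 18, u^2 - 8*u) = 1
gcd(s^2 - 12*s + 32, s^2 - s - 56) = s - 8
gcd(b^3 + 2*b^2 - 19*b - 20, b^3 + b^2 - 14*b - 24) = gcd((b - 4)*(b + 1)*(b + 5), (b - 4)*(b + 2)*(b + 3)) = b - 4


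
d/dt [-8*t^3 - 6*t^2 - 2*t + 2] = -24*t^2 - 12*t - 2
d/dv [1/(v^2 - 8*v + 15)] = 2*(4 - v)/(v^2 - 8*v + 15)^2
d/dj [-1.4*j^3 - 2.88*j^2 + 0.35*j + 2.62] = -4.2*j^2 - 5.76*j + 0.35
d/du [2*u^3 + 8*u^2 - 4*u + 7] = 6*u^2 + 16*u - 4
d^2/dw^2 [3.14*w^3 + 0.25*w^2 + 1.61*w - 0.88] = 18.84*w + 0.5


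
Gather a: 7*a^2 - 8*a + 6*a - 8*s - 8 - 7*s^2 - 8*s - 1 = 7*a^2 - 2*a - 7*s^2 - 16*s - 9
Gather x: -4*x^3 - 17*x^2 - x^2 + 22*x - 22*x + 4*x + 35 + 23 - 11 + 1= -4*x^3 - 18*x^2 + 4*x + 48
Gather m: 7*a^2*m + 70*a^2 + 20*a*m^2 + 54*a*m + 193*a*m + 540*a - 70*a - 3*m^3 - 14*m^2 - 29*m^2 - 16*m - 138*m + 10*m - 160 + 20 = 70*a^2 + 470*a - 3*m^3 + m^2*(20*a - 43) + m*(7*a^2 + 247*a - 144) - 140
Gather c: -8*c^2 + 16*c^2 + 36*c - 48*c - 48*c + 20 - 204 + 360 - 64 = 8*c^2 - 60*c + 112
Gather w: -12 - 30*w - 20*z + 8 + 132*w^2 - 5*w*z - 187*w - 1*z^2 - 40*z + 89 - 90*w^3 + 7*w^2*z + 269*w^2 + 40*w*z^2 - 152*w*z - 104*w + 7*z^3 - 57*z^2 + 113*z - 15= -90*w^3 + w^2*(7*z + 401) + w*(40*z^2 - 157*z - 321) + 7*z^3 - 58*z^2 + 53*z + 70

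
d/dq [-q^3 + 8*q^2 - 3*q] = -3*q^2 + 16*q - 3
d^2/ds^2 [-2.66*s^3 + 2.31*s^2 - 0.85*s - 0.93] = 4.62 - 15.96*s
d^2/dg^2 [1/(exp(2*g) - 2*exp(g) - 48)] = 2*((1 - 2*exp(g))*(-exp(2*g) + 2*exp(g) + 48) - 4*(1 - exp(g))^2*exp(g))*exp(g)/(-exp(2*g) + 2*exp(g) + 48)^3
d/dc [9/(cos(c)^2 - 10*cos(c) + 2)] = 18*(cos(c) - 5)*sin(c)/(cos(c)^2 - 10*cos(c) + 2)^2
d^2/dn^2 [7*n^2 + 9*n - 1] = 14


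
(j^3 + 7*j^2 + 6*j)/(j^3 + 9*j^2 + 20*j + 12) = j/(j + 2)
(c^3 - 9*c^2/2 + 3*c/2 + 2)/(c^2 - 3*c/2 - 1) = (c^2 - 5*c + 4)/(c - 2)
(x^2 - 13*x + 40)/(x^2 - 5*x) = (x - 8)/x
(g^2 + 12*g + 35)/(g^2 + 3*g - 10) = (g + 7)/(g - 2)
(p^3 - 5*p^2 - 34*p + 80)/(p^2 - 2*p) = p - 3 - 40/p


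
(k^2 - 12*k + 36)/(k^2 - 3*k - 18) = (k - 6)/(k + 3)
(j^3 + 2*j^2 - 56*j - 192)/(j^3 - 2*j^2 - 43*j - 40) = (j^2 + 10*j + 24)/(j^2 + 6*j + 5)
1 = 1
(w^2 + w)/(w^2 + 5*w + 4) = w/(w + 4)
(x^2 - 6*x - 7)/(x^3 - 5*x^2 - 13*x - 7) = 1/(x + 1)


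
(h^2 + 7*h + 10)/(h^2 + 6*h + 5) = (h + 2)/(h + 1)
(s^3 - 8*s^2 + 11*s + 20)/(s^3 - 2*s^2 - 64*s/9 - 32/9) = 9*(s^2 - 4*s - 5)/(9*s^2 + 18*s + 8)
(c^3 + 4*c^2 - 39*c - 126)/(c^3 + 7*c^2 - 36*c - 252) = (c + 3)/(c + 6)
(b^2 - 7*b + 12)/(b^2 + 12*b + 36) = (b^2 - 7*b + 12)/(b^2 + 12*b + 36)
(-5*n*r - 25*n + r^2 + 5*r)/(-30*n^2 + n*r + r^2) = (r + 5)/(6*n + r)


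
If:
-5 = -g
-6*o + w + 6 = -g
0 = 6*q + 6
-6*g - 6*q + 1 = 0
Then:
No Solution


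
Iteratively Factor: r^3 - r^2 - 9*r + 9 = (r - 3)*(r^2 + 2*r - 3) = (r - 3)*(r - 1)*(r + 3)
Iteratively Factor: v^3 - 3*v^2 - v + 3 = (v + 1)*(v^2 - 4*v + 3) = (v - 1)*(v + 1)*(v - 3)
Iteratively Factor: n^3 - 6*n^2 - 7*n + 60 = (n + 3)*(n^2 - 9*n + 20) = (n - 4)*(n + 3)*(n - 5)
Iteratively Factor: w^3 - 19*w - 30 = (w + 2)*(w^2 - 2*w - 15) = (w + 2)*(w + 3)*(w - 5)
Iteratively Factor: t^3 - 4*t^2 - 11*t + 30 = (t + 3)*(t^2 - 7*t + 10) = (t - 5)*(t + 3)*(t - 2)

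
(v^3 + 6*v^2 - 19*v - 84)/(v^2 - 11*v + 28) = (v^2 + 10*v + 21)/(v - 7)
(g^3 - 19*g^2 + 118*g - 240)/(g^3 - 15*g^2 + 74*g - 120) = (g - 8)/(g - 4)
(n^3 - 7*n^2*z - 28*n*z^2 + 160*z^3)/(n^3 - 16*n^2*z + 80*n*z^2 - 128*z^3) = (-n - 5*z)/(-n + 4*z)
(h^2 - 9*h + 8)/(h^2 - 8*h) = (h - 1)/h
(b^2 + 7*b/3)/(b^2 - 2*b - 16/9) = 3*b*(3*b + 7)/(9*b^2 - 18*b - 16)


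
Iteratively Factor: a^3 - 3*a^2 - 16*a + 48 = (a - 4)*(a^2 + a - 12) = (a - 4)*(a + 4)*(a - 3)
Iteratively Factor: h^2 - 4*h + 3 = (h - 1)*(h - 3)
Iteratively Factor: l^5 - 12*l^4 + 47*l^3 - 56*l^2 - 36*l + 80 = (l - 5)*(l^4 - 7*l^3 + 12*l^2 + 4*l - 16) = (l - 5)*(l - 2)*(l^3 - 5*l^2 + 2*l + 8) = (l - 5)*(l - 4)*(l - 2)*(l^2 - l - 2) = (l - 5)*(l - 4)*(l - 2)*(l + 1)*(l - 2)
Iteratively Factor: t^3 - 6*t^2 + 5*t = (t - 5)*(t^2 - t) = t*(t - 5)*(t - 1)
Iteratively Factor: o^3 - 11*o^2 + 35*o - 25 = (o - 5)*(o^2 - 6*o + 5) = (o - 5)^2*(o - 1)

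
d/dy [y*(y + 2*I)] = 2*y + 2*I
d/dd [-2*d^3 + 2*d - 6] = 2 - 6*d^2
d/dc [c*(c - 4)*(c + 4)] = 3*c^2 - 16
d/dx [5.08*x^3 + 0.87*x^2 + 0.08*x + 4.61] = 15.24*x^2 + 1.74*x + 0.08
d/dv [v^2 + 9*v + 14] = 2*v + 9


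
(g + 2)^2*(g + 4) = g^3 + 8*g^2 + 20*g + 16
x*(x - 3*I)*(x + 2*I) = x^3 - I*x^2 + 6*x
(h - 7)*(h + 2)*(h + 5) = h^3 - 39*h - 70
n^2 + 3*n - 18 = (n - 3)*(n + 6)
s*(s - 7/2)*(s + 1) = s^3 - 5*s^2/2 - 7*s/2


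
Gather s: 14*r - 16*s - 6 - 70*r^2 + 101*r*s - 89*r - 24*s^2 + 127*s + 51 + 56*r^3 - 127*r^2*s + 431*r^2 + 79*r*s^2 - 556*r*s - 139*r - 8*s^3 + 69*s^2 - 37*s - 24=56*r^3 + 361*r^2 - 214*r - 8*s^3 + s^2*(79*r + 45) + s*(-127*r^2 - 455*r + 74) + 21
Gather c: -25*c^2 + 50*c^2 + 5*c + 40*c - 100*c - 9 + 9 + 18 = 25*c^2 - 55*c + 18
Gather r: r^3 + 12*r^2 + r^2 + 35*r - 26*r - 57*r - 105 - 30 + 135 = r^3 + 13*r^2 - 48*r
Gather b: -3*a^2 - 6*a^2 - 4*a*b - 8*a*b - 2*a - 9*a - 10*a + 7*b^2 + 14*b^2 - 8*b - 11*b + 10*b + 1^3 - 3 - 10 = -9*a^2 - 21*a + 21*b^2 + b*(-12*a - 9) - 12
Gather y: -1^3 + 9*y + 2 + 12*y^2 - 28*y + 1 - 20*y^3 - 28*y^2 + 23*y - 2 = -20*y^3 - 16*y^2 + 4*y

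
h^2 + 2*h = h*(h + 2)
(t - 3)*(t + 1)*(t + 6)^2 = t^4 + 10*t^3 + 9*t^2 - 108*t - 108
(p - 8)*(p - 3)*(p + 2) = p^3 - 9*p^2 + 2*p + 48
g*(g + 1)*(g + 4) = g^3 + 5*g^2 + 4*g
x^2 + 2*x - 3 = (x - 1)*(x + 3)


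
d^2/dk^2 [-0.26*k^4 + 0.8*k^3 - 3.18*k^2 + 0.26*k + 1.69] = -3.12*k^2 + 4.8*k - 6.36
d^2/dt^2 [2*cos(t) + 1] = -2*cos(t)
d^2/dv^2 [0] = 0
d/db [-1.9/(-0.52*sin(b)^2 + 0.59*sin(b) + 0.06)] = (1.121 - 1.976*sin(b))*cos(b)/(-0.52*sin(b)^2 + 0.59*sin(b) + 0.06)^2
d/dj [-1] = 0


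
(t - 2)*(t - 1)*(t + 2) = t^3 - t^2 - 4*t + 4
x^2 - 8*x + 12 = (x - 6)*(x - 2)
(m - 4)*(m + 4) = m^2 - 16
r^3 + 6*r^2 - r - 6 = (r - 1)*(r + 1)*(r + 6)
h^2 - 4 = (h - 2)*(h + 2)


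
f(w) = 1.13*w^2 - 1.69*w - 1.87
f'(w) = 2.26*w - 1.69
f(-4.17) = 24.83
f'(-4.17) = -11.11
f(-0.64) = -0.33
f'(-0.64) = -3.14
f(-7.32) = 71.05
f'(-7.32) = -18.23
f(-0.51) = -0.71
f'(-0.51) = -2.84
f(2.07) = -0.53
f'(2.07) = 2.99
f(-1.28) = 2.14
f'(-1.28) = -4.58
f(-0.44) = -0.91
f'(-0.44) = -2.68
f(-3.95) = 22.44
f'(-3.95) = -10.62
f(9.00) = 74.45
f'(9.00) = 18.65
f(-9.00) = 104.87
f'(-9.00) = -22.03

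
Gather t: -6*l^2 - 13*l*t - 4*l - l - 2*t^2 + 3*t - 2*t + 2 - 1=-6*l^2 - 5*l - 2*t^2 + t*(1 - 13*l) + 1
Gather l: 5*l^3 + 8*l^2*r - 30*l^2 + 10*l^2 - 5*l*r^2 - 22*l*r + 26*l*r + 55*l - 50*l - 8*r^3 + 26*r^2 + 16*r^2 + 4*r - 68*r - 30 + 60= 5*l^3 + l^2*(8*r - 20) + l*(-5*r^2 + 4*r + 5) - 8*r^3 + 42*r^2 - 64*r + 30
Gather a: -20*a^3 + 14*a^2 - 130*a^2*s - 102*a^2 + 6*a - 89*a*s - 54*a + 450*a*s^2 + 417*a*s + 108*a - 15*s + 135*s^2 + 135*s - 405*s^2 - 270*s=-20*a^3 + a^2*(-130*s - 88) + a*(450*s^2 + 328*s + 60) - 270*s^2 - 150*s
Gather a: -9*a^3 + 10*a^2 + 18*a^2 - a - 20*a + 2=-9*a^3 + 28*a^2 - 21*a + 2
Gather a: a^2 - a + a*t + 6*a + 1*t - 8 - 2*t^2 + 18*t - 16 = a^2 + a*(t + 5) - 2*t^2 + 19*t - 24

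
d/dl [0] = 0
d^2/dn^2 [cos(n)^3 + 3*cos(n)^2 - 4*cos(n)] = 13*cos(n)/4 - 6*cos(2*n) - 9*cos(3*n)/4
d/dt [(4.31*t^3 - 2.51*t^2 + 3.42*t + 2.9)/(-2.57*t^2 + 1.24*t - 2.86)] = (-11.0767*t^4 + 10.6888*t^3 - 31.3028*t^2 + 29.2632*t - 13.3772)/(6.6049*t^4 - 6.3736*t^3 + 16.238*t^2 - 7.0928*t + 8.1796)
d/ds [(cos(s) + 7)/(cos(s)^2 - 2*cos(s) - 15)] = (cos(s)^2 + 14*cos(s) + 1)*sin(s)/(sin(s)^2 + 2*cos(s) + 14)^2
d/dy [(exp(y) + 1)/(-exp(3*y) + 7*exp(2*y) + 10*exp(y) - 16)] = (-(exp(y) + 1)*(-3*exp(2*y) + 14*exp(y) + 10) - exp(3*y) + 7*exp(2*y) + 10*exp(y) - 16)*exp(y)/(exp(3*y) - 7*exp(2*y) - 10*exp(y) + 16)^2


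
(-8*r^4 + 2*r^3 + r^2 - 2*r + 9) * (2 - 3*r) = 24*r^5 - 22*r^4 + r^3 + 8*r^2 - 31*r + 18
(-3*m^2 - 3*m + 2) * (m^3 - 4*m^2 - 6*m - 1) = -3*m^5 + 9*m^4 + 32*m^3 + 13*m^2 - 9*m - 2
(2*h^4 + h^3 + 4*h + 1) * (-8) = -16*h^4 - 8*h^3 - 32*h - 8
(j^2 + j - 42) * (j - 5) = j^3 - 4*j^2 - 47*j + 210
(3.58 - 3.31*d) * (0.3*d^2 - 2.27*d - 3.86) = -0.993*d^3 + 8.5877*d^2 + 4.65*d - 13.8188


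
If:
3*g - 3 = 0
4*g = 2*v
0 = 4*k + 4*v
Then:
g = 1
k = -2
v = 2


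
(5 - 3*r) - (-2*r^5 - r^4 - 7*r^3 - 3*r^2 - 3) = 2*r^5 + r^4 + 7*r^3 + 3*r^2 - 3*r + 8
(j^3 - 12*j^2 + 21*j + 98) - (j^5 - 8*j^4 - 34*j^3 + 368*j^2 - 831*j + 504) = -j^5 + 8*j^4 + 35*j^3 - 380*j^2 + 852*j - 406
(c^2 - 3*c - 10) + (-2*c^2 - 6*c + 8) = -c^2 - 9*c - 2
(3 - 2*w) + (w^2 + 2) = w^2 - 2*w + 5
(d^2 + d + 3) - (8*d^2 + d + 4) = -7*d^2 - 1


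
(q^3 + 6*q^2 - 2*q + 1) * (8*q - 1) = 8*q^4 + 47*q^3 - 22*q^2 + 10*q - 1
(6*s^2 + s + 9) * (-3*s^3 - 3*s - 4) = -18*s^5 - 3*s^4 - 45*s^3 - 27*s^2 - 31*s - 36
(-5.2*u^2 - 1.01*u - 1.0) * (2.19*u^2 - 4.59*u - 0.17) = -11.388*u^4 + 21.6561*u^3 + 3.3299*u^2 + 4.7617*u + 0.17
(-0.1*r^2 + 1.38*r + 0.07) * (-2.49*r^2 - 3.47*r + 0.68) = 0.249*r^4 - 3.0892*r^3 - 5.0309*r^2 + 0.6955*r + 0.0476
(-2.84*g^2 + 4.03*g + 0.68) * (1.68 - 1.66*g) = 4.7144*g^3 - 11.461*g^2 + 5.6416*g + 1.1424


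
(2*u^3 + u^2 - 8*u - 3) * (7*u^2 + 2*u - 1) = 14*u^5 + 11*u^4 - 56*u^3 - 38*u^2 + 2*u + 3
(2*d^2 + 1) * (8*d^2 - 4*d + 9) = 16*d^4 - 8*d^3 + 26*d^2 - 4*d + 9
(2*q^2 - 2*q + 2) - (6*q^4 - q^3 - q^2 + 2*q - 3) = -6*q^4 + q^3 + 3*q^2 - 4*q + 5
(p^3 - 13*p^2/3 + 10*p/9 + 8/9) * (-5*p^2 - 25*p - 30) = -5*p^5 - 10*p^4/3 + 655*p^3/9 + 880*p^2/9 - 500*p/9 - 80/3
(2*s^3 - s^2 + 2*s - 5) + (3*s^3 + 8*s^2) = 5*s^3 + 7*s^2 + 2*s - 5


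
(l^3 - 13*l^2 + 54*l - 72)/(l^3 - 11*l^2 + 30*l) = (l^2 - 7*l + 12)/(l*(l - 5))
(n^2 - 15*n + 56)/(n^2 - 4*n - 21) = (n - 8)/(n + 3)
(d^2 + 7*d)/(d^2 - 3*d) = (d + 7)/(d - 3)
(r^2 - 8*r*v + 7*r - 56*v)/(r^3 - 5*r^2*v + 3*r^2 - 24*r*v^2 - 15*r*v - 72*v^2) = (r + 7)/(r^2 + 3*r*v + 3*r + 9*v)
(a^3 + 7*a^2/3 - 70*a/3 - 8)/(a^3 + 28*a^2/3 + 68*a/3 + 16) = (3*a^2 - 11*a - 4)/(3*a^2 + 10*a + 8)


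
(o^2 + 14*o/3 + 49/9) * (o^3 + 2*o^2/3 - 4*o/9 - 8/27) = o^5 + 16*o^4/3 + 73*o^3/9 + 34*o^2/27 - 308*o/81 - 392/243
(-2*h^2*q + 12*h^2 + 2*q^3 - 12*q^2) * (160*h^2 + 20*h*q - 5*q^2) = -320*h^4*q + 1920*h^4 - 40*h^3*q^2 + 240*h^3*q + 330*h^2*q^3 - 1980*h^2*q^2 + 40*h*q^4 - 240*h*q^3 - 10*q^5 + 60*q^4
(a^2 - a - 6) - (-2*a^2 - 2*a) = 3*a^2 + a - 6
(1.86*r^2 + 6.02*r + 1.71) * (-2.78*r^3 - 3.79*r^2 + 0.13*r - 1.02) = -5.1708*r^5 - 23.785*r^4 - 27.3278*r^3 - 7.5955*r^2 - 5.9181*r - 1.7442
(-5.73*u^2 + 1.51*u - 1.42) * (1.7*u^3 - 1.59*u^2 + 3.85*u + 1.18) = -9.741*u^5 + 11.6777*u^4 - 26.8754*u^3 + 1.3099*u^2 - 3.6852*u - 1.6756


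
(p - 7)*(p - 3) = p^2 - 10*p + 21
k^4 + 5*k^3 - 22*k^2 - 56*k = k*(k - 4)*(k + 2)*(k + 7)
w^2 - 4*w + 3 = (w - 3)*(w - 1)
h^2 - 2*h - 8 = (h - 4)*(h + 2)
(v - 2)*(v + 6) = v^2 + 4*v - 12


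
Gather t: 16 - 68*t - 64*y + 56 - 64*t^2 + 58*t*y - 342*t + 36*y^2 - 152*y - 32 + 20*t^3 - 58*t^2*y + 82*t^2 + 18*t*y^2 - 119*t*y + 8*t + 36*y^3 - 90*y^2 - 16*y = 20*t^3 + t^2*(18 - 58*y) + t*(18*y^2 - 61*y - 402) + 36*y^3 - 54*y^2 - 232*y + 40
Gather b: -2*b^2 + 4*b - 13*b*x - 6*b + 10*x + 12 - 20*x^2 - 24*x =-2*b^2 + b*(-13*x - 2) - 20*x^2 - 14*x + 12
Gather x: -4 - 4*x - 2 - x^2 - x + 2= -x^2 - 5*x - 4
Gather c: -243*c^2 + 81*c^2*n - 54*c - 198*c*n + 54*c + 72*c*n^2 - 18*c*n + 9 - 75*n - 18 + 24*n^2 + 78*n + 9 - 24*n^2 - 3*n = c^2*(81*n - 243) + c*(72*n^2 - 216*n)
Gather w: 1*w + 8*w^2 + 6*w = 8*w^2 + 7*w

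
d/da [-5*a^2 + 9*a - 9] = 9 - 10*a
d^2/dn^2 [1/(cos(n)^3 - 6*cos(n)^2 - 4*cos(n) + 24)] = ((-13*cos(n) - 48*cos(2*n) + 9*cos(3*n))*(cos(n)^3 - 6*cos(n)^2 - 4*cos(n) + 24)/4 + 2*(-3*cos(n)^2 + 12*cos(n) + 4)^2*sin(n)^2)/(cos(n)^3 - 6*cos(n)^2 - 4*cos(n) + 24)^3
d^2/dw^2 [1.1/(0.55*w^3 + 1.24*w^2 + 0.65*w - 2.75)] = (-(3.63*w + 2.728)*(0.55*w^3 + 1.24*w^2 + 0.65*w - 2.75) + 1.1*(1.65*w^2 + 2.48*w + 0.65)*(3.3*w^2 + 4.96*w + 1.3))/(0.55*w^3 + 1.24*w^2 + 0.65*w - 2.75)^3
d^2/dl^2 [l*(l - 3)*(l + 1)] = 6*l - 4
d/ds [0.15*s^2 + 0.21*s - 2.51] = 0.3*s + 0.21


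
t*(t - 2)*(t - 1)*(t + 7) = t^4 + 4*t^3 - 19*t^2 + 14*t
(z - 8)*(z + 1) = z^2 - 7*z - 8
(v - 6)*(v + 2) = v^2 - 4*v - 12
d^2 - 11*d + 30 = (d - 6)*(d - 5)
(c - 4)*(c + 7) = c^2 + 3*c - 28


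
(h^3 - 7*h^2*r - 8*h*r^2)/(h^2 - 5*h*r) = (h^2 - 7*h*r - 8*r^2)/(h - 5*r)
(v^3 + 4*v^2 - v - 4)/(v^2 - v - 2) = (v^2 + 3*v - 4)/(v - 2)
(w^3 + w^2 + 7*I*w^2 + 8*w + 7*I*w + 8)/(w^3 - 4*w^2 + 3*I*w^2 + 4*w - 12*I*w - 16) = (w^2 + w*(1 + 8*I) + 8*I)/(w^2 + 4*w*(-1 + I) - 16*I)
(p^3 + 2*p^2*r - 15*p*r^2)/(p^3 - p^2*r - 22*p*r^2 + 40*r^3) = p*(p - 3*r)/(p^2 - 6*p*r + 8*r^2)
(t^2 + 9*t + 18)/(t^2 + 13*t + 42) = (t + 3)/(t + 7)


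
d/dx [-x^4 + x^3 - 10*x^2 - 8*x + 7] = -4*x^3 + 3*x^2 - 20*x - 8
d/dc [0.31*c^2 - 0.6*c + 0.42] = 0.62*c - 0.6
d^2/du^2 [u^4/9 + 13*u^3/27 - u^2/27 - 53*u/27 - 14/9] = 4*u^2/3 + 26*u/9 - 2/27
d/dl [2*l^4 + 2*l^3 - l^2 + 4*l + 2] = 8*l^3 + 6*l^2 - 2*l + 4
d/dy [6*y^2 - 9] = 12*y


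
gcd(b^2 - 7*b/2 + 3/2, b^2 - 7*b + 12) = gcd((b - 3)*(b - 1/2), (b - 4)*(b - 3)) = b - 3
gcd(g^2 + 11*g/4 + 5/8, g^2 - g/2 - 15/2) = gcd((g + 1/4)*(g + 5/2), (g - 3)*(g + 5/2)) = g + 5/2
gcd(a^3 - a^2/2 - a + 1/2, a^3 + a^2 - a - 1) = a^2 - 1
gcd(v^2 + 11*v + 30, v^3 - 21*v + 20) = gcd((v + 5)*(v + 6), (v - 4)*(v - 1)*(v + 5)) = v + 5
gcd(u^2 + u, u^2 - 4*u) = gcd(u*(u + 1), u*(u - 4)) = u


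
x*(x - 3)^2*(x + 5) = x^4 - x^3 - 21*x^2 + 45*x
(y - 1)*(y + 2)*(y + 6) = y^3 + 7*y^2 + 4*y - 12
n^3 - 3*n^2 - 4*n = n*(n - 4)*(n + 1)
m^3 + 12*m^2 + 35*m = m*(m + 5)*(m + 7)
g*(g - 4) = g^2 - 4*g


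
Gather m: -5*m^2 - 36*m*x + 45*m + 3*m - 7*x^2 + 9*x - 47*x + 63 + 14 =-5*m^2 + m*(48 - 36*x) - 7*x^2 - 38*x + 77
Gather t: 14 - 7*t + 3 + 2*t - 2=15 - 5*t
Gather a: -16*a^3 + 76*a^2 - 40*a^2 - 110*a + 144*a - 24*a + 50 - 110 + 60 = -16*a^3 + 36*a^2 + 10*a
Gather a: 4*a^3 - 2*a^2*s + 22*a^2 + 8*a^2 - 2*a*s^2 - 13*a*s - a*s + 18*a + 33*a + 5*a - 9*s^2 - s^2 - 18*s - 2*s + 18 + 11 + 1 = 4*a^3 + a^2*(30 - 2*s) + a*(-2*s^2 - 14*s + 56) - 10*s^2 - 20*s + 30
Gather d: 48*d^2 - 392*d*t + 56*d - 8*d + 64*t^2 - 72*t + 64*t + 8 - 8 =48*d^2 + d*(48 - 392*t) + 64*t^2 - 8*t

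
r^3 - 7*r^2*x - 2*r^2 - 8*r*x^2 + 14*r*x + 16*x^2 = (r - 2)*(r - 8*x)*(r + x)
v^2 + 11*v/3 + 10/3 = (v + 5/3)*(v + 2)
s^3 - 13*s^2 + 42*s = s*(s - 7)*(s - 6)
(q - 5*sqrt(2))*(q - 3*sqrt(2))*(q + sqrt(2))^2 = q^4 - 6*sqrt(2)*q^3 + 44*sqrt(2)*q + 60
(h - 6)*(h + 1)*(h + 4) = h^3 - h^2 - 26*h - 24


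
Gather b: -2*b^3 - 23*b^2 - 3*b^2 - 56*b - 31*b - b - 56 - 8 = -2*b^3 - 26*b^2 - 88*b - 64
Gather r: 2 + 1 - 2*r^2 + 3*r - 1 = -2*r^2 + 3*r + 2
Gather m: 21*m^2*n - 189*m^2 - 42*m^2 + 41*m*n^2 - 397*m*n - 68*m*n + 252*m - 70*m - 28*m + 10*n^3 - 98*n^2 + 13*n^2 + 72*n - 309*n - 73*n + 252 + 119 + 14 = m^2*(21*n - 231) + m*(41*n^2 - 465*n + 154) + 10*n^3 - 85*n^2 - 310*n + 385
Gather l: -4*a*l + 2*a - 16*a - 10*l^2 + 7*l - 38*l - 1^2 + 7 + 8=-14*a - 10*l^2 + l*(-4*a - 31) + 14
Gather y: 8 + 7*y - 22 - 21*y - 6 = -14*y - 20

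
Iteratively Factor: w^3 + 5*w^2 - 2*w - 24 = (w - 2)*(w^2 + 7*w + 12) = (w - 2)*(w + 4)*(w + 3)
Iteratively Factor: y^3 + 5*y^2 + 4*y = (y)*(y^2 + 5*y + 4) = y*(y + 4)*(y + 1)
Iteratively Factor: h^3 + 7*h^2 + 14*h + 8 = (h + 4)*(h^2 + 3*h + 2) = (h + 2)*(h + 4)*(h + 1)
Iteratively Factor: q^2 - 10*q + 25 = (q - 5)*(q - 5)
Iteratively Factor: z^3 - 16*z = (z - 4)*(z^2 + 4*z) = z*(z - 4)*(z + 4)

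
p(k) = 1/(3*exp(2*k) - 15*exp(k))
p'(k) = (-6*exp(2*k) + 15*exp(k))/(3*exp(2*k) - 15*exp(k))^2 = (5 - 2*exp(k))*exp(-k)/(3*(exp(k) - 5)^2)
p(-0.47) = -0.12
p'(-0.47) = 0.10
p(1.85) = 0.04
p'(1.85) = -0.22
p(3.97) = 0.00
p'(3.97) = -0.00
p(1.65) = 0.31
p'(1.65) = -8.09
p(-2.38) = -0.73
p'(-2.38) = 0.72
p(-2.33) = -0.70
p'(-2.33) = 0.68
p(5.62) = 0.00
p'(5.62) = -0.00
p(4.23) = 0.00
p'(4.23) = -0.00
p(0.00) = -0.08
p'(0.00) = 0.06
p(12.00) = 0.00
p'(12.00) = 0.00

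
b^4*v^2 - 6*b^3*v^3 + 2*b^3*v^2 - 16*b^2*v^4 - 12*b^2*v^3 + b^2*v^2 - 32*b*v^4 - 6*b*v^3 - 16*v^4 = (b - 8*v)*(b + 2*v)*(b*v + v)^2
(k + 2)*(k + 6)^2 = k^3 + 14*k^2 + 60*k + 72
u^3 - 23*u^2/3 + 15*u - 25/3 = (u - 5)*(u - 5/3)*(u - 1)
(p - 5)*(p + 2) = p^2 - 3*p - 10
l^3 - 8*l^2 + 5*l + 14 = (l - 7)*(l - 2)*(l + 1)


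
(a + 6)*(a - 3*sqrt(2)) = a^2 - 3*sqrt(2)*a + 6*a - 18*sqrt(2)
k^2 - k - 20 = (k - 5)*(k + 4)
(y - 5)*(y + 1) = y^2 - 4*y - 5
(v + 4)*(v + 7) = v^2 + 11*v + 28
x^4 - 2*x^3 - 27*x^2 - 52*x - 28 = (x - 7)*(x + 1)*(x + 2)^2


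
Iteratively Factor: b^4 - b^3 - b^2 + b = (b - 1)*(b^3 - b) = b*(b - 1)*(b^2 - 1) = b*(b - 1)*(b + 1)*(b - 1)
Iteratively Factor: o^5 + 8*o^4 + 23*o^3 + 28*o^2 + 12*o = (o + 1)*(o^4 + 7*o^3 + 16*o^2 + 12*o) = (o + 1)*(o + 2)*(o^3 + 5*o^2 + 6*o) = (o + 1)*(o + 2)^2*(o^2 + 3*o) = o*(o + 1)*(o + 2)^2*(o + 3)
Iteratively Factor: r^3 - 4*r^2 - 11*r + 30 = (r - 5)*(r^2 + r - 6) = (r - 5)*(r - 2)*(r + 3)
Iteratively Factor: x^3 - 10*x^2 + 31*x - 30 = (x - 2)*(x^2 - 8*x + 15) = (x - 3)*(x - 2)*(x - 5)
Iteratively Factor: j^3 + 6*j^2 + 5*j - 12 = (j - 1)*(j^2 + 7*j + 12) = (j - 1)*(j + 4)*(j + 3)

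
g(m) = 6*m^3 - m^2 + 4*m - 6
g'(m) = 18*m^2 - 2*m + 4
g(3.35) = 221.75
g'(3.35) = 199.30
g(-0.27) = -7.27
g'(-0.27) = 5.85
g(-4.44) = -568.64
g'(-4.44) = 367.72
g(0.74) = -1.16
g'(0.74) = 12.38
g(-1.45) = -32.19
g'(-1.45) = 44.74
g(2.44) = 84.97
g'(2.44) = 106.28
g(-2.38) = -102.07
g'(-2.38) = 110.72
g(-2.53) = -119.69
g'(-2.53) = 124.28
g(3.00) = 159.00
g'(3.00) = 160.00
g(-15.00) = -20541.00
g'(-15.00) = 4084.00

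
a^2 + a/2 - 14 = (a - 7/2)*(a + 4)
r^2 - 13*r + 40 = (r - 8)*(r - 5)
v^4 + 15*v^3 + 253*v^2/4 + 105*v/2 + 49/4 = (v + 1/2)^2*(v + 7)^2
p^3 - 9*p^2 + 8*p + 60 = (p - 6)*(p - 5)*(p + 2)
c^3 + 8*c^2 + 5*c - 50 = (c - 2)*(c + 5)^2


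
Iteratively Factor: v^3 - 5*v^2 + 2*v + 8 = (v - 4)*(v^2 - v - 2) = (v - 4)*(v - 2)*(v + 1)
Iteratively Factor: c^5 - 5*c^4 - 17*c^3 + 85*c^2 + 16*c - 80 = (c - 1)*(c^4 - 4*c^3 - 21*c^2 + 64*c + 80) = (c - 5)*(c - 1)*(c^3 + c^2 - 16*c - 16) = (c - 5)*(c - 4)*(c - 1)*(c^2 + 5*c + 4) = (c - 5)*(c - 4)*(c - 1)*(c + 4)*(c + 1)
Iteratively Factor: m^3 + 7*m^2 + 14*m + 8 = (m + 1)*(m^2 + 6*m + 8) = (m + 1)*(m + 4)*(m + 2)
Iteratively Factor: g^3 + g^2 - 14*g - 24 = (g + 2)*(g^2 - g - 12) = (g - 4)*(g + 2)*(g + 3)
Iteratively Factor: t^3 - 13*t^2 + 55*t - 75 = (t - 3)*(t^2 - 10*t + 25) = (t - 5)*(t - 3)*(t - 5)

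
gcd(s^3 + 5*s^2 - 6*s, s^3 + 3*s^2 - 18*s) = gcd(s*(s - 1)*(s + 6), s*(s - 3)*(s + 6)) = s^2 + 6*s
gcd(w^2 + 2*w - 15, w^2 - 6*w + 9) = w - 3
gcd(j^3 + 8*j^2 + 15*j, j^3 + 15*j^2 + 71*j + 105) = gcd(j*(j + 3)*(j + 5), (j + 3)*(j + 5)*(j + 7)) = j^2 + 8*j + 15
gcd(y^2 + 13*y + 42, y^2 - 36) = y + 6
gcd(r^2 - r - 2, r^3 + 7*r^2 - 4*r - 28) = r - 2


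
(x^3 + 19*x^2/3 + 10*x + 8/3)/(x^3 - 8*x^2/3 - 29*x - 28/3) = (x + 2)/(x - 7)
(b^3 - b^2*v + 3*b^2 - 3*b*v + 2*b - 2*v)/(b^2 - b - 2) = (b^2 - b*v + 2*b - 2*v)/(b - 2)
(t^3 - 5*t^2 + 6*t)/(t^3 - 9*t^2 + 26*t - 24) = t/(t - 4)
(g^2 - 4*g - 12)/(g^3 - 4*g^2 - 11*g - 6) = (g + 2)/(g^2 + 2*g + 1)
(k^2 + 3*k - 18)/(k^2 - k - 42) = (k - 3)/(k - 7)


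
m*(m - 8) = m^2 - 8*m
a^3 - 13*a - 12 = (a - 4)*(a + 1)*(a + 3)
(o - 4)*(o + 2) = o^2 - 2*o - 8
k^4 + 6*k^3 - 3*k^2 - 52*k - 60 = (k - 3)*(k + 2)^2*(k + 5)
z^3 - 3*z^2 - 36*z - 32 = (z - 8)*(z + 1)*(z + 4)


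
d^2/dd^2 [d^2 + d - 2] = 2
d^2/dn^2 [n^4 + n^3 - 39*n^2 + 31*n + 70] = 12*n^2 + 6*n - 78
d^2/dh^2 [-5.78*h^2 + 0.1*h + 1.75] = -11.5600000000000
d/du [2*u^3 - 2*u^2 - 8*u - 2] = 6*u^2 - 4*u - 8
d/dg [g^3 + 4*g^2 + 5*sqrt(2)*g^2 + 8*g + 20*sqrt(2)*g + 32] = 3*g^2 + 8*g + 10*sqrt(2)*g + 8 + 20*sqrt(2)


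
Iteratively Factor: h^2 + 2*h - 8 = (h + 4)*(h - 2)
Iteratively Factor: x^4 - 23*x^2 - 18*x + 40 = (x + 4)*(x^3 - 4*x^2 - 7*x + 10) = (x - 5)*(x + 4)*(x^2 + x - 2) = (x - 5)*(x + 2)*(x + 4)*(x - 1)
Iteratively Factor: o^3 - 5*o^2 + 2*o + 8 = (o - 2)*(o^2 - 3*o - 4) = (o - 4)*(o - 2)*(o + 1)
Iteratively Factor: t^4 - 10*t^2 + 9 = (t + 1)*(t^3 - t^2 - 9*t + 9) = (t - 1)*(t + 1)*(t^2 - 9) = (t - 3)*(t - 1)*(t + 1)*(t + 3)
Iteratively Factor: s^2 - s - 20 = (s - 5)*(s + 4)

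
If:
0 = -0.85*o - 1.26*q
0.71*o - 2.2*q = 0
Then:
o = 0.00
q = 0.00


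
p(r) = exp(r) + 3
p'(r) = exp(r)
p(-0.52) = 3.59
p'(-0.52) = 0.59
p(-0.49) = 3.61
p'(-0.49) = 0.61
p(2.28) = 12.78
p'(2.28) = 9.78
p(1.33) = 6.78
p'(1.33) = 3.78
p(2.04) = 10.69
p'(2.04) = 7.69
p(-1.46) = 3.23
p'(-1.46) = 0.23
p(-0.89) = 3.41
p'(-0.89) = 0.41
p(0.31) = 4.36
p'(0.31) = 1.36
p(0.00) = 4.00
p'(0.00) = 1.00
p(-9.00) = 3.00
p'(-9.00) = 0.00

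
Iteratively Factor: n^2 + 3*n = (n)*(n + 3)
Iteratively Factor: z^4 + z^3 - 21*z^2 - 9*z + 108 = (z + 3)*(z^3 - 2*z^2 - 15*z + 36) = (z - 3)*(z + 3)*(z^2 + z - 12) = (z - 3)^2*(z + 3)*(z + 4)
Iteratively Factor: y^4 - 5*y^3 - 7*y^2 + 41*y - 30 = (y - 2)*(y^3 - 3*y^2 - 13*y + 15) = (y - 5)*(y - 2)*(y^2 + 2*y - 3) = (y - 5)*(y - 2)*(y + 3)*(y - 1)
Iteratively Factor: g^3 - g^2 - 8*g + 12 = (g - 2)*(g^2 + g - 6) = (g - 2)^2*(g + 3)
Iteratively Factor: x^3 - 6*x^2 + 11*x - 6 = (x - 2)*(x^2 - 4*x + 3) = (x - 2)*(x - 1)*(x - 3)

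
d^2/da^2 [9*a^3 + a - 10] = 54*a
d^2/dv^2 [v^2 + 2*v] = 2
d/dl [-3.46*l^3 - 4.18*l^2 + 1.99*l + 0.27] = -10.38*l^2 - 8.36*l + 1.99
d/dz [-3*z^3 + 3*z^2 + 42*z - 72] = -9*z^2 + 6*z + 42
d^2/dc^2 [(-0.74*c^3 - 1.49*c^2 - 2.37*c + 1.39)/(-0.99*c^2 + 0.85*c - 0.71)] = (8.88178419700125e-16*c^5 - 5.32907051820075e-15*c^4 + 7.182352*c^3 - 17.1375*c^2 - 0.738924000000001*c + 4.30832)/(0.970299*c^6 - 2.499255*c^5 + 4.233438*c^4 - 4.198915*c^3 + 3.036102*c^2 - 1.285455*c + 0.357911)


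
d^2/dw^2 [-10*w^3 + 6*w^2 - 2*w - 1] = 12 - 60*w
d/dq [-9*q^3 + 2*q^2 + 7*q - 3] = -27*q^2 + 4*q + 7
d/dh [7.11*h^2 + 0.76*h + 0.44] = 14.22*h + 0.76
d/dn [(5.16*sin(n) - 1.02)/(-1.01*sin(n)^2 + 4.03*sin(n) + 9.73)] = (5.2116*sin(n)^2 - 2.0604*sin(n) + 54.3174)*cos(n)/(1.0201*sin(n)^4 - 8.1406*sin(n)^3 - 3.4137*sin(n)^2 + 78.4238*sin(n) + 94.6729)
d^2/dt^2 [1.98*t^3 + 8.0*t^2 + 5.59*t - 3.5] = 11.88*t + 16.0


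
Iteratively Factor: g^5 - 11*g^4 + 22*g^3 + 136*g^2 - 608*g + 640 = (g + 4)*(g^4 - 15*g^3 + 82*g^2 - 192*g + 160) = (g - 4)*(g + 4)*(g^3 - 11*g^2 + 38*g - 40) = (g - 4)*(g - 2)*(g + 4)*(g^2 - 9*g + 20) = (g - 4)^2*(g - 2)*(g + 4)*(g - 5)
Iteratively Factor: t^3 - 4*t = (t)*(t^2 - 4) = t*(t + 2)*(t - 2)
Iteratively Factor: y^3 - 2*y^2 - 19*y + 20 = (y - 5)*(y^2 + 3*y - 4) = (y - 5)*(y - 1)*(y + 4)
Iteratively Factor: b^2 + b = (b + 1)*(b)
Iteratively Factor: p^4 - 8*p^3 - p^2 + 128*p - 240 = (p - 5)*(p^3 - 3*p^2 - 16*p + 48) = (p - 5)*(p + 4)*(p^2 - 7*p + 12) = (p - 5)*(p - 3)*(p + 4)*(p - 4)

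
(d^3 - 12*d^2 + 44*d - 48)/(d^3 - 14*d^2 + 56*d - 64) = (d - 6)/(d - 8)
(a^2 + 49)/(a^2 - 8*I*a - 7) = (a + 7*I)/(a - I)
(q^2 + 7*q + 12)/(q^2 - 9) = (q + 4)/(q - 3)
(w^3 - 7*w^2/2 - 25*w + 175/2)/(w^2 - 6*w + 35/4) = 2*(w^2 - 25)/(2*w - 5)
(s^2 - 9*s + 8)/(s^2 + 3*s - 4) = (s - 8)/(s + 4)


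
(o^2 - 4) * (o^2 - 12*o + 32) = o^4 - 12*o^3 + 28*o^2 + 48*o - 128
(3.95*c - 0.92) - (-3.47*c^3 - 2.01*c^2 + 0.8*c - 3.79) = 3.47*c^3 + 2.01*c^2 + 3.15*c + 2.87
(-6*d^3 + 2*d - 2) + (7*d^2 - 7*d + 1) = -6*d^3 + 7*d^2 - 5*d - 1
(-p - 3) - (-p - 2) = -1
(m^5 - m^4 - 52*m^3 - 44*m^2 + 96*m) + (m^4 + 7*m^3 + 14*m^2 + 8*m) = m^5 - 45*m^3 - 30*m^2 + 104*m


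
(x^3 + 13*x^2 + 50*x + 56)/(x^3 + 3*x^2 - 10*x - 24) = (x + 7)/(x - 3)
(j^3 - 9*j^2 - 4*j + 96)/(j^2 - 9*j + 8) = (j^2 - j - 12)/(j - 1)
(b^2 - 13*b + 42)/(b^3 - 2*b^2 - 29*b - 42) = (b - 6)/(b^2 + 5*b + 6)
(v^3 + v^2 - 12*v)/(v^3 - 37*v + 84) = v*(v + 4)/(v^2 + 3*v - 28)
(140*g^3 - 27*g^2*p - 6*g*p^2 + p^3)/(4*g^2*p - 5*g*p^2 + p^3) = (-35*g^2 - 2*g*p + p^2)/(p*(-g + p))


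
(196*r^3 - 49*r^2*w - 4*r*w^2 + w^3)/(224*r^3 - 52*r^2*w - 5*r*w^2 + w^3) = (7*r - w)/(8*r - w)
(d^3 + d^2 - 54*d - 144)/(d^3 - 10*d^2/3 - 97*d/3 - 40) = 3*(d + 6)/(3*d + 5)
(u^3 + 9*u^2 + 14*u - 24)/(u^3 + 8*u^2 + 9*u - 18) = (u + 4)/(u + 3)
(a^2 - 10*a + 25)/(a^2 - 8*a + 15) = (a - 5)/(a - 3)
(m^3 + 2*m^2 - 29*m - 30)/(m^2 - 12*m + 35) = (m^2 + 7*m + 6)/(m - 7)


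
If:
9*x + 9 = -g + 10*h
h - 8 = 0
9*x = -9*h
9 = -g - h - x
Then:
No Solution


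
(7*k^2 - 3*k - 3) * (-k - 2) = -7*k^3 - 11*k^2 + 9*k + 6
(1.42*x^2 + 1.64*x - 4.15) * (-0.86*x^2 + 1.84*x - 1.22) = -1.2212*x^4 + 1.2024*x^3 + 4.8542*x^2 - 9.6368*x + 5.063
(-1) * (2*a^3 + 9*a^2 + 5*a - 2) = -2*a^3 - 9*a^2 - 5*a + 2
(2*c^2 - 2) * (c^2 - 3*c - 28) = 2*c^4 - 6*c^3 - 58*c^2 + 6*c + 56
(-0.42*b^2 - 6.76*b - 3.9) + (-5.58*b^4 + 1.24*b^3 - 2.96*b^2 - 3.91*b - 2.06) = -5.58*b^4 + 1.24*b^3 - 3.38*b^2 - 10.67*b - 5.96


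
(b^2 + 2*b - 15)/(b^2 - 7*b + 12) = (b + 5)/(b - 4)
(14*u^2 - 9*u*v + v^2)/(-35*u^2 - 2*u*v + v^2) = (-2*u + v)/(5*u + v)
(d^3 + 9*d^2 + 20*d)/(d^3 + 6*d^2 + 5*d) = (d + 4)/(d + 1)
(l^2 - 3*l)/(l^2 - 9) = l/(l + 3)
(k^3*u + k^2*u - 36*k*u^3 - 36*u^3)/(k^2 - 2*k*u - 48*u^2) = u*(-k^2 + 6*k*u - k + 6*u)/(-k + 8*u)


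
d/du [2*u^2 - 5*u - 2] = 4*u - 5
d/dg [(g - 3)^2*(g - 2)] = (g - 3)*(3*g - 7)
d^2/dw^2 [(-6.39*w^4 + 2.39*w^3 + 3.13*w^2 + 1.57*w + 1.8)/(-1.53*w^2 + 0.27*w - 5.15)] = (29.916702*w^6 - 15.838254*w^5 + 304.895016*w^4 - 114.785604*w^3 + 2176.38036*w^2 - 301.64628*w - 142.29326)/(3.581577*w^6 - 1.896129*w^5 + 36.501516*w^4 - 12.784473*w^3 + 122.86458*w^2 - 21.483225*w + 136.590875)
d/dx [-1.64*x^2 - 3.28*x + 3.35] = -3.28*x - 3.28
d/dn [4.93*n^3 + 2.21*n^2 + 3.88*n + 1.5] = 14.79*n^2 + 4.42*n + 3.88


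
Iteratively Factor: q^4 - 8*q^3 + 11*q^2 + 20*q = (q - 4)*(q^3 - 4*q^2 - 5*q) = (q - 4)*(q + 1)*(q^2 - 5*q) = (q - 5)*(q - 4)*(q + 1)*(q)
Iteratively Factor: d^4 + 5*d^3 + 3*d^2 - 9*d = (d - 1)*(d^3 + 6*d^2 + 9*d) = d*(d - 1)*(d^2 + 6*d + 9) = d*(d - 1)*(d + 3)*(d + 3)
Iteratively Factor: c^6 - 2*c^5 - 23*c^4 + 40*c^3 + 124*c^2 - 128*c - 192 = (c + 4)*(c^5 - 6*c^4 + c^3 + 36*c^2 - 20*c - 48) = (c - 3)*(c + 4)*(c^4 - 3*c^3 - 8*c^2 + 12*c + 16) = (c - 4)*(c - 3)*(c + 4)*(c^3 + c^2 - 4*c - 4) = (c - 4)*(c - 3)*(c + 1)*(c + 4)*(c^2 - 4) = (c - 4)*(c - 3)*(c + 1)*(c + 2)*(c + 4)*(c - 2)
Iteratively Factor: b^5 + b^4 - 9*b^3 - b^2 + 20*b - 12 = (b + 2)*(b^4 - b^3 - 7*b^2 + 13*b - 6) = (b + 2)*(b + 3)*(b^3 - 4*b^2 + 5*b - 2) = (b - 2)*(b + 2)*(b + 3)*(b^2 - 2*b + 1) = (b - 2)*(b - 1)*(b + 2)*(b + 3)*(b - 1)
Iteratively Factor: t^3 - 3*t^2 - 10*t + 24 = (t - 4)*(t^2 + t - 6) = (t - 4)*(t - 2)*(t + 3)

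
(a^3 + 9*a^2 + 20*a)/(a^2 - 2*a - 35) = a*(a + 4)/(a - 7)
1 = 1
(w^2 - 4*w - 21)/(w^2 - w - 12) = (w - 7)/(w - 4)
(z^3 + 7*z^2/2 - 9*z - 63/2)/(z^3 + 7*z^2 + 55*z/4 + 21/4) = 2*(z - 3)/(2*z + 1)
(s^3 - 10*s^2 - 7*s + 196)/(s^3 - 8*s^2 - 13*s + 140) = (s - 7)/(s - 5)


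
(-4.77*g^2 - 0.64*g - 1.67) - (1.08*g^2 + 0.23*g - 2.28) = -5.85*g^2 - 0.87*g + 0.61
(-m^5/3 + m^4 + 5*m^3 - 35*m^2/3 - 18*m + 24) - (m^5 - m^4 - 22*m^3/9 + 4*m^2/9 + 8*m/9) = -4*m^5/3 + 2*m^4 + 67*m^3/9 - 109*m^2/9 - 170*m/9 + 24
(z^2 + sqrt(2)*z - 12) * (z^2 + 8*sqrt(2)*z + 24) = z^4 + 9*sqrt(2)*z^3 + 28*z^2 - 72*sqrt(2)*z - 288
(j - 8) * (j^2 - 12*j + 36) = j^3 - 20*j^2 + 132*j - 288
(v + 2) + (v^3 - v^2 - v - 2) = v^3 - v^2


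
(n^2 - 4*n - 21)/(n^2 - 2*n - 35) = (n + 3)/(n + 5)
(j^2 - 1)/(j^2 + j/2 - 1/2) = 2*(j - 1)/(2*j - 1)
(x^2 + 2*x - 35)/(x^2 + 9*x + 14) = (x - 5)/(x + 2)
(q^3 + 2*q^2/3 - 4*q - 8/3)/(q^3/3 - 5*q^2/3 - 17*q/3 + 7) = (3*q^3 + 2*q^2 - 12*q - 8)/(q^3 - 5*q^2 - 17*q + 21)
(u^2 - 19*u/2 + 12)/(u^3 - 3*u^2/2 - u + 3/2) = (u - 8)/(u^2 - 1)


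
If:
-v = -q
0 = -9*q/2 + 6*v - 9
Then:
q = 6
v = 6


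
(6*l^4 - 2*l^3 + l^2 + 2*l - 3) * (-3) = -18*l^4 + 6*l^3 - 3*l^2 - 6*l + 9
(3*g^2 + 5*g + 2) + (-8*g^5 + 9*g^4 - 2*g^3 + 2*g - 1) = -8*g^5 + 9*g^4 - 2*g^3 + 3*g^2 + 7*g + 1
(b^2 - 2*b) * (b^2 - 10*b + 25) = b^4 - 12*b^3 + 45*b^2 - 50*b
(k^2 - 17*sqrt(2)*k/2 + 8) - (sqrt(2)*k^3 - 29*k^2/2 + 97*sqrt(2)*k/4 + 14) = -sqrt(2)*k^3 + 31*k^2/2 - 131*sqrt(2)*k/4 - 6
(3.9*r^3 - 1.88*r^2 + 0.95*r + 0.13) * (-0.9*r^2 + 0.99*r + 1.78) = -3.51*r^5 + 5.553*r^4 + 4.2258*r^3 - 2.5229*r^2 + 1.8197*r + 0.2314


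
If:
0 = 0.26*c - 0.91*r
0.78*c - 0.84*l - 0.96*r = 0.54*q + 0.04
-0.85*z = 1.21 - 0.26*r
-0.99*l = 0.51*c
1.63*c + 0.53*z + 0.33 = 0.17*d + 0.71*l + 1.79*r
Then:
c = 11.4423076923077*z + 16.2884615384615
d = 103.024406965583*z + 144.161387631976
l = -5.89452214452214*z - 8.39102564102564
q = 19.8850686350686*z + 28.232905982906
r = 3.26923076923077*z + 4.65384615384615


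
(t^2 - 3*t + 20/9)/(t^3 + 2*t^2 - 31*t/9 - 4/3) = (3*t - 5)/(3*t^2 + 10*t + 3)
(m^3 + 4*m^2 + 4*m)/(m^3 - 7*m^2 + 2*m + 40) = m*(m + 2)/(m^2 - 9*m + 20)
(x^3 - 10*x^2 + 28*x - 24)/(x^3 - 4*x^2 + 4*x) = (x - 6)/x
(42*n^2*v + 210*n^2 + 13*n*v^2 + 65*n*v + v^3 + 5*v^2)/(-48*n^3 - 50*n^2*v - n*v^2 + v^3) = (7*n*v + 35*n + v^2 + 5*v)/(-8*n^2 - 7*n*v + v^2)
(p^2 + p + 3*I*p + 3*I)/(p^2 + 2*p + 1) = (p + 3*I)/(p + 1)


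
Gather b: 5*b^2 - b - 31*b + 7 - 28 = 5*b^2 - 32*b - 21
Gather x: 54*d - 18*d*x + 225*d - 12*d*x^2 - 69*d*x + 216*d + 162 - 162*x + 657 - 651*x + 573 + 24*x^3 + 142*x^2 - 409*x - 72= 495*d + 24*x^3 + x^2*(142 - 12*d) + x*(-87*d - 1222) + 1320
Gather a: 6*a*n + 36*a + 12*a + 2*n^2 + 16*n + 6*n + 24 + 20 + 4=a*(6*n + 48) + 2*n^2 + 22*n + 48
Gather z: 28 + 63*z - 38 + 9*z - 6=72*z - 16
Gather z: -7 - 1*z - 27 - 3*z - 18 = -4*z - 52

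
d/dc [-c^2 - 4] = -2*c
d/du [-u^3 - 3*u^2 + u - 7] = -3*u^2 - 6*u + 1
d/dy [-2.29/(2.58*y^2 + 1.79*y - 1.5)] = (11.8164*y + 4.0991)/(2.58*y^2 + 1.79*y - 1.5)^2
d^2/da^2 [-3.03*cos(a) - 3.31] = 3.03*cos(a)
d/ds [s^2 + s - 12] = 2*s + 1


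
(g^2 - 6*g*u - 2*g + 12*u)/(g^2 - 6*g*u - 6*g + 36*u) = (g - 2)/(g - 6)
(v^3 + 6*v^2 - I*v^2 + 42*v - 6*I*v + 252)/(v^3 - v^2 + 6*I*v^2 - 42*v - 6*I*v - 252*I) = (v - 7*I)/(v - 7)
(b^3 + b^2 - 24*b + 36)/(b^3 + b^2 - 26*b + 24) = (b^2 - 5*b + 6)/(b^2 - 5*b + 4)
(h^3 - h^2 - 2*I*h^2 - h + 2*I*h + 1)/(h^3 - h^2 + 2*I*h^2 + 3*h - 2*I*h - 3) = (h - I)/(h + 3*I)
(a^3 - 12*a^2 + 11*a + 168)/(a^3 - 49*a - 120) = (a - 7)/(a + 5)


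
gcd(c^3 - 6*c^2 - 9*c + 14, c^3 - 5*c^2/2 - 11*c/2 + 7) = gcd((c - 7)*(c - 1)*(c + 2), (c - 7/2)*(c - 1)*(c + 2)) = c^2 + c - 2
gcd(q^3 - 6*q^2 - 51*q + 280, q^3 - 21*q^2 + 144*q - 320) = q^2 - 13*q + 40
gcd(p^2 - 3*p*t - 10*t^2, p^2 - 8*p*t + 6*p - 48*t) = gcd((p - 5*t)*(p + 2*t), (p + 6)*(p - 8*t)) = 1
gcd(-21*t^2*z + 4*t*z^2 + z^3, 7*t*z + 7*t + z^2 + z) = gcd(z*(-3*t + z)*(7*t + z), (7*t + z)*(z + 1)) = 7*t + z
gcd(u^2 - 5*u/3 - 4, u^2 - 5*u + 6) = u - 3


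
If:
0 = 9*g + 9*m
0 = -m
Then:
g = 0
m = 0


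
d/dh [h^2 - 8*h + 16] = 2*h - 8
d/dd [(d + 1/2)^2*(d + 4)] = (2*d + 1)*(6*d + 17)/4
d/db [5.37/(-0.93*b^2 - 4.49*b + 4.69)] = (9.9882*b + 24.1113)/(0.93*b^2 + 4.49*b - 4.69)^2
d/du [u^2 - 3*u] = 2*u - 3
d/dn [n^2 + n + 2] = 2*n + 1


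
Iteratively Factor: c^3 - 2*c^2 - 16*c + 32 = (c - 2)*(c^2 - 16) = (c - 4)*(c - 2)*(c + 4)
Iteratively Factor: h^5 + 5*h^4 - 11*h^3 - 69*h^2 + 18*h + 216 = (h + 4)*(h^4 + h^3 - 15*h^2 - 9*h + 54) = (h - 3)*(h + 4)*(h^3 + 4*h^2 - 3*h - 18) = (h - 3)*(h + 3)*(h + 4)*(h^2 + h - 6) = (h - 3)*(h - 2)*(h + 3)*(h + 4)*(h + 3)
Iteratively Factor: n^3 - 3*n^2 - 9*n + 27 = (n + 3)*(n^2 - 6*n + 9) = (n - 3)*(n + 3)*(n - 3)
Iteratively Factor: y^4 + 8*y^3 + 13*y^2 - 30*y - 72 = (y + 3)*(y^3 + 5*y^2 - 2*y - 24) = (y - 2)*(y + 3)*(y^2 + 7*y + 12) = (y - 2)*(y + 3)*(y + 4)*(y + 3)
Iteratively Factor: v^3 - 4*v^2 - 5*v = (v + 1)*(v^2 - 5*v) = v*(v + 1)*(v - 5)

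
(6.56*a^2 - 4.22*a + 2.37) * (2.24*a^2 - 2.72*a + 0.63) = 14.6944*a^4 - 27.296*a^3 + 20.92*a^2 - 9.105*a + 1.4931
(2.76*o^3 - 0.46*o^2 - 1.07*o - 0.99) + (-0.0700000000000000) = 2.76*o^3 - 0.46*o^2 - 1.07*o - 1.06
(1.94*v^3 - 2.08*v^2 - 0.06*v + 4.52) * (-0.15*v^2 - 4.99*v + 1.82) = -0.291*v^5 - 9.3686*v^4 + 13.919*v^3 - 4.1642*v^2 - 22.664*v + 8.2264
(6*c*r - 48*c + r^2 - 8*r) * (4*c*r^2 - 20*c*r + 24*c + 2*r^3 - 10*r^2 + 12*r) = 24*c^2*r^3 - 312*c^2*r^2 + 1104*c^2*r - 1152*c^2 + 16*c*r^4 - 208*c*r^3 + 736*c*r^2 - 768*c*r + 2*r^5 - 26*r^4 + 92*r^3 - 96*r^2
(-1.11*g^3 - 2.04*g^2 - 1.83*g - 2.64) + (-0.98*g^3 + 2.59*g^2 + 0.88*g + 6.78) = -2.09*g^3 + 0.55*g^2 - 0.95*g + 4.14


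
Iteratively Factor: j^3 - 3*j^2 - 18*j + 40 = (j - 5)*(j^2 + 2*j - 8) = (j - 5)*(j - 2)*(j + 4)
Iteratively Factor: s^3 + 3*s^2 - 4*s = (s)*(s^2 + 3*s - 4) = s*(s + 4)*(s - 1)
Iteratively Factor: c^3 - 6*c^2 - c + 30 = (c + 2)*(c^2 - 8*c + 15) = (c - 5)*(c + 2)*(c - 3)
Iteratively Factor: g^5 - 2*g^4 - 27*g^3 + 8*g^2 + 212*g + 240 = (g + 2)*(g^4 - 4*g^3 - 19*g^2 + 46*g + 120) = (g + 2)^2*(g^3 - 6*g^2 - 7*g + 60) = (g - 5)*(g + 2)^2*(g^2 - g - 12) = (g - 5)*(g + 2)^2*(g + 3)*(g - 4)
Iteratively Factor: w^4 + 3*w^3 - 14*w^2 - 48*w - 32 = (w + 4)*(w^3 - w^2 - 10*w - 8) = (w + 2)*(w + 4)*(w^2 - 3*w - 4) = (w + 1)*(w + 2)*(w + 4)*(w - 4)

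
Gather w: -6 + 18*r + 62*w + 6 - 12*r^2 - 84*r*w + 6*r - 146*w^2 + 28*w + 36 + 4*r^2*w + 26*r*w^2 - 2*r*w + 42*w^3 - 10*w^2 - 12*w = -12*r^2 + 24*r + 42*w^3 + w^2*(26*r - 156) + w*(4*r^2 - 86*r + 78) + 36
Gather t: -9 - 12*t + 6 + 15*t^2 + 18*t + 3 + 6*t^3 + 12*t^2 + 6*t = 6*t^3 + 27*t^2 + 12*t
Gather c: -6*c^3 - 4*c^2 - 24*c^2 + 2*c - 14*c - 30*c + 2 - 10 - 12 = -6*c^3 - 28*c^2 - 42*c - 20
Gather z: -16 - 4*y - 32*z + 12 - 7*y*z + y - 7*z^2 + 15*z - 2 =-3*y - 7*z^2 + z*(-7*y - 17) - 6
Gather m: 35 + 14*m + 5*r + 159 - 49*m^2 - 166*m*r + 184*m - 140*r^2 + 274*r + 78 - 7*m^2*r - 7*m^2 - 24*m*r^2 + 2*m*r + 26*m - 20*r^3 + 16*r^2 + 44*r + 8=m^2*(-7*r - 56) + m*(-24*r^2 - 164*r + 224) - 20*r^3 - 124*r^2 + 323*r + 280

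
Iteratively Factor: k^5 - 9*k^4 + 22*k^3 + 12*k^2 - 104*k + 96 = (k - 4)*(k^4 - 5*k^3 + 2*k^2 + 20*k - 24) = (k - 4)*(k - 2)*(k^3 - 3*k^2 - 4*k + 12) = (k - 4)*(k - 2)^2*(k^2 - k - 6) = (k - 4)*(k - 2)^2*(k + 2)*(k - 3)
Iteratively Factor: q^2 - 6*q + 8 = (q - 4)*(q - 2)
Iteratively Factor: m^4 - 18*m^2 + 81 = (m + 3)*(m^3 - 3*m^2 - 9*m + 27) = (m + 3)^2*(m^2 - 6*m + 9) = (m - 3)*(m + 3)^2*(m - 3)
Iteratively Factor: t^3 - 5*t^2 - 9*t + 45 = (t - 5)*(t^2 - 9) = (t - 5)*(t + 3)*(t - 3)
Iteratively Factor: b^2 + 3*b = (b + 3)*(b)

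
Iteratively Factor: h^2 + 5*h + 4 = (h + 1)*(h + 4)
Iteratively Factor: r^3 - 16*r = (r)*(r^2 - 16) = r*(r + 4)*(r - 4)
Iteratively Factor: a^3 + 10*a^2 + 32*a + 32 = (a + 2)*(a^2 + 8*a + 16) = (a + 2)*(a + 4)*(a + 4)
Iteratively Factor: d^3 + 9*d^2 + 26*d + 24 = (d + 3)*(d^2 + 6*d + 8) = (d + 3)*(d + 4)*(d + 2)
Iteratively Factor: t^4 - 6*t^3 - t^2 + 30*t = (t)*(t^3 - 6*t^2 - t + 30) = t*(t - 5)*(t^2 - t - 6) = t*(t - 5)*(t + 2)*(t - 3)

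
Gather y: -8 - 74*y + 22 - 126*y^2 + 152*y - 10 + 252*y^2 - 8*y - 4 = 126*y^2 + 70*y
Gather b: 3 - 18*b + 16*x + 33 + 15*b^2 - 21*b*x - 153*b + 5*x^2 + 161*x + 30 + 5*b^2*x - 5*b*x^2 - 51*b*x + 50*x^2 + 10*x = b^2*(5*x + 15) + b*(-5*x^2 - 72*x - 171) + 55*x^2 + 187*x + 66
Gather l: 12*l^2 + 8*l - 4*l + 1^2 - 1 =12*l^2 + 4*l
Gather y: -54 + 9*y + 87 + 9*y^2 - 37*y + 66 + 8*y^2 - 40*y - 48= 17*y^2 - 68*y + 51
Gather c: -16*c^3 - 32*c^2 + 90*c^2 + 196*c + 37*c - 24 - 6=-16*c^3 + 58*c^2 + 233*c - 30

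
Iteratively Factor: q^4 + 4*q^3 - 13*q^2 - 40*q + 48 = (q - 1)*(q^3 + 5*q^2 - 8*q - 48) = (q - 1)*(q + 4)*(q^2 + q - 12) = (q - 3)*(q - 1)*(q + 4)*(q + 4)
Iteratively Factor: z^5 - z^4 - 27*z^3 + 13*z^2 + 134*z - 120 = (z + 3)*(z^4 - 4*z^3 - 15*z^2 + 58*z - 40) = (z - 5)*(z + 3)*(z^3 + z^2 - 10*z + 8) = (z - 5)*(z - 1)*(z + 3)*(z^2 + 2*z - 8) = (z - 5)*(z - 2)*(z - 1)*(z + 3)*(z + 4)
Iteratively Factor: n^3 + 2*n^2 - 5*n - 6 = (n + 3)*(n^2 - n - 2) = (n - 2)*(n + 3)*(n + 1)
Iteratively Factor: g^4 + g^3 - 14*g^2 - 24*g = (g + 3)*(g^3 - 2*g^2 - 8*g) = (g - 4)*(g + 3)*(g^2 + 2*g) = g*(g - 4)*(g + 3)*(g + 2)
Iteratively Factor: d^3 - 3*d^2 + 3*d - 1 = (d - 1)*(d^2 - 2*d + 1) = (d - 1)^2*(d - 1)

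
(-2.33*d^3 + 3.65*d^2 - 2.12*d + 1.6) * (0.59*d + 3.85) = -1.3747*d^4 - 6.817*d^3 + 12.8017*d^2 - 7.218*d + 6.16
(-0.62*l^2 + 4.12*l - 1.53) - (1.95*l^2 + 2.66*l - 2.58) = -2.57*l^2 + 1.46*l + 1.05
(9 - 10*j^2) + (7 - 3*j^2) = 16 - 13*j^2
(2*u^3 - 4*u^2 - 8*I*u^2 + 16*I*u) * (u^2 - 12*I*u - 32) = 2*u^5 - 4*u^4 - 32*I*u^4 - 160*u^3 + 64*I*u^3 + 320*u^2 + 256*I*u^2 - 512*I*u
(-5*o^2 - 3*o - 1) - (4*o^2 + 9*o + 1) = -9*o^2 - 12*o - 2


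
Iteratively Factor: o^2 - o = (o - 1)*(o)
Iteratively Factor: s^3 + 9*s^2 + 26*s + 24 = (s + 2)*(s^2 + 7*s + 12) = (s + 2)*(s + 3)*(s + 4)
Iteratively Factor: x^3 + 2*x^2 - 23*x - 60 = (x + 4)*(x^2 - 2*x - 15) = (x + 3)*(x + 4)*(x - 5)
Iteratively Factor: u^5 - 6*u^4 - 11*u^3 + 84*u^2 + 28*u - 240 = (u - 2)*(u^4 - 4*u^3 - 19*u^2 + 46*u + 120) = (u - 5)*(u - 2)*(u^3 + u^2 - 14*u - 24) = (u - 5)*(u - 4)*(u - 2)*(u^2 + 5*u + 6) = (u - 5)*(u - 4)*(u - 2)*(u + 2)*(u + 3)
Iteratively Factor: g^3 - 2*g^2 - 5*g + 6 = (g - 1)*(g^2 - g - 6) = (g - 3)*(g - 1)*(g + 2)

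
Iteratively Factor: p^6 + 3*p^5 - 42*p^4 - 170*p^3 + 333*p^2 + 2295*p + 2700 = (p + 4)*(p^5 - p^4 - 38*p^3 - 18*p^2 + 405*p + 675) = (p + 3)*(p + 4)*(p^4 - 4*p^3 - 26*p^2 + 60*p + 225) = (p + 3)^2*(p + 4)*(p^3 - 7*p^2 - 5*p + 75) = (p - 5)*(p + 3)^2*(p + 4)*(p^2 - 2*p - 15) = (p - 5)^2*(p + 3)^2*(p + 4)*(p + 3)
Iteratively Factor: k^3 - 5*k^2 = (k - 5)*(k^2) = k*(k - 5)*(k)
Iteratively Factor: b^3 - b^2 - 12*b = (b + 3)*(b^2 - 4*b) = b*(b + 3)*(b - 4)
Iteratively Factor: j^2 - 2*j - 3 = (j - 3)*(j + 1)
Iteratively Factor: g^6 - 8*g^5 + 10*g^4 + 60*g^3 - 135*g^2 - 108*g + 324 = (g - 3)*(g^5 - 5*g^4 - 5*g^3 + 45*g^2 - 108) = (g - 3)^2*(g^4 - 2*g^3 - 11*g^2 + 12*g + 36) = (g - 3)^2*(g + 2)*(g^3 - 4*g^2 - 3*g + 18) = (g - 3)^2*(g + 2)^2*(g^2 - 6*g + 9) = (g - 3)^3*(g + 2)^2*(g - 3)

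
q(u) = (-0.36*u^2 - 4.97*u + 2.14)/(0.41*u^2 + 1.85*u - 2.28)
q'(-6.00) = 30.16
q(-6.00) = 13.77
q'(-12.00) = 0.17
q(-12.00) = 0.29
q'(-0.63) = 0.74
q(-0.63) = -1.56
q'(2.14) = 1.06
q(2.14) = -2.85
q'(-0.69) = 0.72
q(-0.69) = -1.61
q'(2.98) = 0.41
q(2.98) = -2.31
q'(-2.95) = 1.13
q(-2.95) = -3.28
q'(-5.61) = 852.19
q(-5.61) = 76.27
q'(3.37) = 0.30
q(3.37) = -2.17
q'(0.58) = 6.80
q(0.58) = 0.81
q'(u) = (-0.82*u - 1.85)*(-0.36*u^2 - 4.97*u + 2.14)/(0.41*u^2 + 1.85*u - 2.28)^2 + (-0.72*u - 4.97)/(0.41*u^2 + 1.85*u - 2.28) = (1.3717*u^2 - 0.1132*u + 7.3726)/(0.1681*u^4 + 1.517*u^3 + 1.5529*u^2 - 8.436*u + 5.1984)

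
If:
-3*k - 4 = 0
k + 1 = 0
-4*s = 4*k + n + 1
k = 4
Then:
No Solution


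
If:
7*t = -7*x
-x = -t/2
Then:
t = 0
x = 0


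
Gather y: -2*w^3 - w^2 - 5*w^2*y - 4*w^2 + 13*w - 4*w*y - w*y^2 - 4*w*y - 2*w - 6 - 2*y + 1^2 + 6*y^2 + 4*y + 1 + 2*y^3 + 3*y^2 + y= -2*w^3 - 5*w^2 + 11*w + 2*y^3 + y^2*(9 - w) + y*(-5*w^2 - 8*w + 3) - 4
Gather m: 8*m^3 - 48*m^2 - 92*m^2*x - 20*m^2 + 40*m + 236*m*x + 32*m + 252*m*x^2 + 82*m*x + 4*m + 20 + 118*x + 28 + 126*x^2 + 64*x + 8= 8*m^3 + m^2*(-92*x - 68) + m*(252*x^2 + 318*x + 76) + 126*x^2 + 182*x + 56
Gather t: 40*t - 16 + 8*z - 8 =40*t + 8*z - 24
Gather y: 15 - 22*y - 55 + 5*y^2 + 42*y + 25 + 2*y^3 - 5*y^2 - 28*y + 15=2*y^3 - 8*y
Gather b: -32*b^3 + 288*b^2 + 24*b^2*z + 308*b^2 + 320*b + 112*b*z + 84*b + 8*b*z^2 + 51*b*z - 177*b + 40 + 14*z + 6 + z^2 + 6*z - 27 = -32*b^3 + b^2*(24*z + 596) + b*(8*z^2 + 163*z + 227) + z^2 + 20*z + 19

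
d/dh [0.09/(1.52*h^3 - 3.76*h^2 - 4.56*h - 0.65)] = (-0.4104*h^2 + 0.6768*h + 0.4104)/(-1.52*h^3 + 3.76*h^2 + 4.56*h + 0.65)^2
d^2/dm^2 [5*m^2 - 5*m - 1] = 10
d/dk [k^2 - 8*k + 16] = 2*k - 8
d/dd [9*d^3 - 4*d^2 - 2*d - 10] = 27*d^2 - 8*d - 2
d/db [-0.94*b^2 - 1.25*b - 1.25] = -1.88*b - 1.25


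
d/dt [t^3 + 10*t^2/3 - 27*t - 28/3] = 3*t^2 + 20*t/3 - 27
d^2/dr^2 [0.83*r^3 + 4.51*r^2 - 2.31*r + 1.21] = 4.98*r + 9.02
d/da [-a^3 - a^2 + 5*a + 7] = -3*a^2 - 2*a + 5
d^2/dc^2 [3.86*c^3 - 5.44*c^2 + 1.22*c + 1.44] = 23.16*c - 10.88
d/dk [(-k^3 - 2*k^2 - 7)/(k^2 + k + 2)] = (-k^4 - 2*k^3 - 8*k^2 + 6*k + 7)/(k^4 + 2*k^3 + 5*k^2 + 4*k + 4)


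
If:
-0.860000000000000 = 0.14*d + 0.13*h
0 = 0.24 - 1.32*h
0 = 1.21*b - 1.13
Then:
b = 0.93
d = -6.31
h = 0.18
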